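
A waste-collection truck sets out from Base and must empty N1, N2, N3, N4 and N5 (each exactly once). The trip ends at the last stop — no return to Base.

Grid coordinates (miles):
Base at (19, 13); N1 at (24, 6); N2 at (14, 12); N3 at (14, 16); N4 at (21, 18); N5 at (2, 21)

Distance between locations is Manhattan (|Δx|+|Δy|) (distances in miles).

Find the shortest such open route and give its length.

There are 5! = 120 possible orderings.
Base - N1 - N2 - N3 - N4 - N5: 12+16+4+9+22 = 63
Base - N1 - N2 - N3 - N5 - N4: 12+16+4+17+22 = 71
Base - N1 - N2 - N4 - N3 - N5: 12+16+13+9+17 = 67
Base - N1 - N2 - N4 - N5 - N3: 12+16+13+22+17 = 80
Base - N1 - N2 - N5 - N3 - N4: 12+16+21+17+9 = 75
Base - N1 - N2 - N5 - N4 - N3: 12+16+21+22+9 = 80
Base - N1 - N3 - N2 - N4 - N5: 12+20+4+13+22 = 71
Base - N1 - N3 - N2 - N5 - N4: 12+20+4+21+22 = 79
Base - N1 - N3 - N4 - N2 - N5: 12+20+9+13+21 = 75
Base - N1 - N3 - N4 - N5 - N2: 12+20+9+22+21 = 84
Base - N1 - N3 - N5 - N2 - N4: 12+20+17+21+13 = 83
Base - N1 - N3 - N5 - N4 - N2: 12+20+17+22+13 = 84
Base - N1 - N4 - N2 - N3 - N5: 12+15+13+4+17 = 61
Base - N1 - N4 - N2 - N5 - N3: 12+15+13+21+17 = 78
… (106 more)
Base - N4 - N1 - N2 - N3 - N5: 7+15+16+4+17 = 59  ← best
The minimum is 59.
One shortest path: Base → N4 → N1 → N2 → N3 → N5.

Shortest open route: 59 miles.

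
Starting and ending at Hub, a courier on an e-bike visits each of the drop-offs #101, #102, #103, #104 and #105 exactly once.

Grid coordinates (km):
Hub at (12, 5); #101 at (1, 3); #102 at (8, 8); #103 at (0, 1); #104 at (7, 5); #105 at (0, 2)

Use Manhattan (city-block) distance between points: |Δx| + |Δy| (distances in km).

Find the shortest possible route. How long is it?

With 5 stops there are 5!/2 = 60 distinct round trips (a route and its reverse cost the same).
Hub-#101-#102-#103-#104-#105-Hub: 13+12+15+11+10+15 = 76
Hub-#101-#102-#103-#105-#104-Hub: 13+12+15+1+10+5 = 56
Hub-#101-#102-#104-#103-#105-Hub: 13+12+4+11+1+15 = 56
Hub-#101-#102-#104-#105-#103-Hub: 13+12+4+10+1+16 = 56
Hub-#101-#102-#105-#103-#104-Hub: 13+12+14+1+11+5 = 56
Hub-#101-#102-#105-#104-#103-Hub: 13+12+14+10+11+16 = 76
Hub-#101-#103-#102-#104-#105-Hub: 13+3+15+4+10+15 = 60
Hub-#101-#103-#102-#105-#104-Hub: 13+3+15+14+10+5 = 60
Hub-#101-#103-#104-#102-#105-Hub: 13+3+11+4+14+15 = 60
Hub-#101-#103-#104-#105-#102-Hub: 13+3+11+10+14+7 = 58
Hub-#101-#103-#105-#102-#104-Hub: 13+3+1+14+4+5 = 40
Hub-#101-#103-#105-#104-#102-Hub: 13+3+1+10+4+7 = 38
Hub-#101-#104-#102-#103-#105-Hub: 13+8+4+15+1+15 = 56
Hub-#101-#104-#102-#105-#103-Hub: 13+8+4+14+1+16 = 56
… (46 more)
The minimum is 38.
One optimal route: Hub → #101 → #103 → #105 → #104 → #102 → Hub (or its reverse).

Shortest round trip = 38 km.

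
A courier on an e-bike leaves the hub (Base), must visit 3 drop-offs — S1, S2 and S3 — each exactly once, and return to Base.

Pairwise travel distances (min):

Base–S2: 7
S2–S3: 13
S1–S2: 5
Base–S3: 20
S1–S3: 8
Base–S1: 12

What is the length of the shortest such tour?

Base - S1 - S2 - S3 - Base: 12+5+13+20 = 50
Base - S1 - S3 - S2 - Base: 12+8+13+7 = 40
Base - S2 - S1 - S3 - Base: 7+5+8+20 = 40
The minimum is 40.
One optimal route: Base → S1 → S3 → S2 → Base (or its reverse).

40 min — the shortest possible round trip.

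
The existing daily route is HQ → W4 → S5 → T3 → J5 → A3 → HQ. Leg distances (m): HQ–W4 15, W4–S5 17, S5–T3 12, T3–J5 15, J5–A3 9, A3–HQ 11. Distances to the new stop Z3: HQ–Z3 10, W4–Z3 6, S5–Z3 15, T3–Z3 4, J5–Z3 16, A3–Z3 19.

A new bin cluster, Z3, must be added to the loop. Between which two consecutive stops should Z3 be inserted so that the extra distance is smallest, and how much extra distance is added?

Insertion cost between consecutive stops i–j is d(i,Z3) + d(Z3,j) − d(i,j):
  between HQ and W4: 10 + 6 − 15 = 1
  between W4 and S5: 6 + 15 − 17 = 4
  between S5 and T3: 15 + 4 − 12 = 7
  between T3 and J5: 4 + 16 − 15 = 5
  between J5 and A3: 16 + 19 − 9 = 26
  between A3 and HQ: 19 + 10 − 11 = 18
Cheapest insertion is between HQ and W4, adding 1.
New total = 79 + 1 = 80.

Minimum extra distance: 1 m, inserting Z3 between HQ and W4.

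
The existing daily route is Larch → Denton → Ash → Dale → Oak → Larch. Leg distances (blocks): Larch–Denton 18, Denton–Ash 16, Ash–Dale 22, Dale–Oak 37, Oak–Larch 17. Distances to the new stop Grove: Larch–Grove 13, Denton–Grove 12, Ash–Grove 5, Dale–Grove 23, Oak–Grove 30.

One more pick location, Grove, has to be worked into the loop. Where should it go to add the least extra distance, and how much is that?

Adding 1 blocks by placing Grove on the Denton–Ash leg.

Insertion cost between consecutive stops i–j is d(i,Grove) + d(Grove,j) − d(i,j):
  between Larch and Denton: 13 + 12 − 18 = 7
  between Denton and Ash: 12 + 5 − 16 = 1
  between Ash and Dale: 5 + 23 − 22 = 6
  between Dale and Oak: 23 + 30 − 37 = 16
  between Oak and Larch: 30 + 13 − 17 = 26
Cheapest insertion is between Denton and Ash, adding 1.
New total = 110 + 1 = 111.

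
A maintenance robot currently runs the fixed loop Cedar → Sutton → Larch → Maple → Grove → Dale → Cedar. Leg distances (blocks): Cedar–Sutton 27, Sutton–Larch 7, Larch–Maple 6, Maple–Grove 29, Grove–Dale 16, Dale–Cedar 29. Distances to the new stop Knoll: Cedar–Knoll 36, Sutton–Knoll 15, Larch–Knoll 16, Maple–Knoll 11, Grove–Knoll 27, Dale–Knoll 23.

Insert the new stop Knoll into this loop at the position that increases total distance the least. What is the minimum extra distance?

Insertion cost between consecutive stops i–j is d(i,Knoll) + d(Knoll,j) − d(i,j):
  between Cedar and Sutton: 36 + 15 − 27 = 24
  between Sutton and Larch: 15 + 16 − 7 = 24
  between Larch and Maple: 16 + 11 − 6 = 21
  between Maple and Grove: 11 + 27 − 29 = 9
  between Grove and Dale: 27 + 23 − 16 = 34
  between Dale and Cedar: 23 + 36 − 29 = 30
Cheapest insertion is between Maple and Grove, adding 9.
New total = 114 + 9 = 123.

Adding 9 blocks by placing Knoll on the Maple–Grove leg.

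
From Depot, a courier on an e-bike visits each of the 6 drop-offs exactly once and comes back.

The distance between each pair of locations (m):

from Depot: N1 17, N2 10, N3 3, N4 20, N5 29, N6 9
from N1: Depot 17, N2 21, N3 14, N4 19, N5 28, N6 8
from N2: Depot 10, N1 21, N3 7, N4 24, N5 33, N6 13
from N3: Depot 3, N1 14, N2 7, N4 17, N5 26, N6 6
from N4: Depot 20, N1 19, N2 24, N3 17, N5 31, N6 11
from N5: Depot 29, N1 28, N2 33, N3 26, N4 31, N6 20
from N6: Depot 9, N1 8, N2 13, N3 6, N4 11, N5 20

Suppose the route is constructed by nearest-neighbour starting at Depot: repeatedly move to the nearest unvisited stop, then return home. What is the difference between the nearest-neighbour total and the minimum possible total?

From Depot: N3=3, N6=9, N2=10, N1=17, N4=20, N5=29 → choose N3 (3).
From N3: N6=6, N2=7, N1=14, N4=17, N5=26 → choose N6 (6).
From N6: N1=8, N4=11, N2=13, N5=20 → choose N1 (8).
From N1: N4=19, N2=21, N5=28 → choose N4 (19).
From N4: N2=24, N5=31 → choose N2 (24).
From N2: N5=33 → choose N5 (33).
NN route Depot → N3 → N6 → N1 → N4 → N2 → N5 → Depot costs 122.
Optimal: Depot → N1 → N4 → N5 → N6 → N2 → N3 → Depot costs 110 (by enumerating all 360 distinct tours).
Excess = 122 − 110 = 12.

The nearest-neighbour route is 12 m longer than optimal.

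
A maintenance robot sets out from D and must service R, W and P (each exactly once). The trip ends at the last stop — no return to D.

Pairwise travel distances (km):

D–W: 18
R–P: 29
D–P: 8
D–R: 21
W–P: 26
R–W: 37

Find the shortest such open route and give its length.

There are 3! = 6 possible orderings.
D - R - W - P: 21+37+26 = 84
D - R - P - W: 21+29+26 = 76
D - W - R - P: 18+37+29 = 84
D - W - P - R: 18+26+29 = 73
D - P - R - W: 8+29+37 = 74
D - P - W - R: 8+26+37 = 71
The minimum is 71.
One shortest path: D → P → W → R.

Minimum one-way distance = 71 km.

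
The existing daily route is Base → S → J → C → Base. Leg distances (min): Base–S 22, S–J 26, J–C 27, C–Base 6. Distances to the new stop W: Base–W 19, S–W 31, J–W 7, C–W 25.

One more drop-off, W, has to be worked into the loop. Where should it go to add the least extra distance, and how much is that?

Adding 5 min by placing W on the J–C leg.

Insertion cost between consecutive stops i–j is d(i,W) + d(W,j) − d(i,j):
  between Base and S: 19 + 31 − 22 = 28
  between S and J: 31 + 7 − 26 = 12
  between J and C: 7 + 25 − 27 = 5
  between C and Base: 25 + 19 − 6 = 38
Cheapest insertion is between J and C, adding 5.
New total = 81 + 5 = 86.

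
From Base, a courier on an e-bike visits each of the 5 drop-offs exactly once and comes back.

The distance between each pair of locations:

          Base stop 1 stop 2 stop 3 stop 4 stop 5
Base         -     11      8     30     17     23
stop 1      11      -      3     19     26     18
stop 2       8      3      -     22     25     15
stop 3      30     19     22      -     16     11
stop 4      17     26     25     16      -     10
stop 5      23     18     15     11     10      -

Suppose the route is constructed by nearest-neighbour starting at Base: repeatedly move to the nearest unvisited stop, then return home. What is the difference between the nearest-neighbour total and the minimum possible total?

From Base: stop 2=8, stop 1=11, stop 4=17, stop 5=23, stop 3=30 → choose stop 2 (8).
From stop 2: stop 1=3, stop 5=15, stop 3=22, stop 4=25 → choose stop 1 (3).
From stop 1: stop 5=18, stop 3=19, stop 4=26 → choose stop 5 (18).
From stop 5: stop 4=10, stop 3=11 → choose stop 4 (10).
From stop 4: stop 3=16 → choose stop 3 (16).
NN route Base → stop 2 → stop 1 → stop 5 → stop 4 → stop 3 → Base costs 85.
Optimal: Base → stop 2 → stop 1 → stop 3 → stop 5 → stop 4 → Base costs 68 (by enumerating all 60 distinct tours).
Excess = 85 − 68 = 17.

17 longer than the optimal tour.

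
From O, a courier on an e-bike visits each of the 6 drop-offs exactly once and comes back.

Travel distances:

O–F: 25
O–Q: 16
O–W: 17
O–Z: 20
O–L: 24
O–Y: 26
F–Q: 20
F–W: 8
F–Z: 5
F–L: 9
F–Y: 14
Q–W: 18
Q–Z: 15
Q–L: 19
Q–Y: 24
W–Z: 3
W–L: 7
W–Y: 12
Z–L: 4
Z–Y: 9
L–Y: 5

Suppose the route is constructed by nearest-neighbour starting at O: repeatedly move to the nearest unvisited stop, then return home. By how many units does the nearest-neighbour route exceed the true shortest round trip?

O: Q=16, W=17, Z=20, L=24, F=25, Y=26 ⇒ Q
Q: Z=15, W=18, L=19, F=20, Y=24 ⇒ Z
Z: W=3, L=4, F=5, Y=9 ⇒ W
W: L=7, F=8, Y=12 ⇒ L
L: Y=5, F=9 ⇒ Y
Y: F=14 ⇒ F
NN route O → Q → Z → W → L → Y → F → O costs 85.
Optimal: O → Q → F → Z → L → Y → W → O costs 79 (by enumerating all 360 distinct tours).
Excess = 85 − 79 = 6.

Excess over optimum: 6.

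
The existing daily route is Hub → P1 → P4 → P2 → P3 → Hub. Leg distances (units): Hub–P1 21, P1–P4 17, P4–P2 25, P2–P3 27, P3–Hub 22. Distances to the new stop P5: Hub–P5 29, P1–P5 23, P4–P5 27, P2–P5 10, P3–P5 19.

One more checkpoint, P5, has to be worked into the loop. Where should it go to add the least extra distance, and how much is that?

Insertion cost between consecutive stops i–j is d(i,P5) + d(P5,j) − d(i,j):
  between Hub and P1: 29 + 23 − 21 = 31
  between P1 and P4: 23 + 27 − 17 = 33
  between P4 and P2: 27 + 10 − 25 = 12
  between P2 and P3: 10 + 19 − 27 = 2
  between P3 and Hub: 19 + 29 − 22 = 26
Cheapest insertion is between P2 and P3, adding 2.
New total = 112 + 2 = 114.

Adding 2 by placing P5 on the P2–P3 leg.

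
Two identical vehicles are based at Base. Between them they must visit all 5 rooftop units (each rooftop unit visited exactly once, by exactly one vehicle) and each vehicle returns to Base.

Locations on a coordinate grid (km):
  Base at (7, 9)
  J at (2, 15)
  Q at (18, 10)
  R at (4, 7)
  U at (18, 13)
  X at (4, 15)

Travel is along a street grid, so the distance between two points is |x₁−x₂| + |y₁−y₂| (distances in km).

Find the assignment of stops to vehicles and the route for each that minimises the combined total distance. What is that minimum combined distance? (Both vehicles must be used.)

54 km — the smallest possible combined total.

There are 2^4 − 1 = 15 ways to divide the 5 stops into two non-empty groups. For each, the best each vehicle can do is its own shortest tour through its group:
  {J} + {Q, R, U, X}: 22 + 44 = 66
  {Q} + {J, R, U, X}: 24 + 48 = 72
  {J, Q} + {R, U, X}: 44 + 44 = 88
  {R} + {J, Q, U, X}: 10 + 44 = 54
  {J, R} + {Q, U, X}: 26 + 40 = 66
  {Q, R} + {J, U, X}: 34 + 44 = 78
  … (15 splits in total)
Best: vehicle 1 Base → R → Base = 10; vehicle 2 Base → J → X → U → Q → Base = 44; combined 54.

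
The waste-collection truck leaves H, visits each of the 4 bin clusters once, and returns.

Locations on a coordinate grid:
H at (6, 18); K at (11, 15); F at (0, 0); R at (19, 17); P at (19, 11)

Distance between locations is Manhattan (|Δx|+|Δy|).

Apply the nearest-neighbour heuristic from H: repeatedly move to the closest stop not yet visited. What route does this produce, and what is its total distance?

H → [K:8 / R:14 / P:20 / F:24] → K (8)
K → [R:10 / P:12 / F:26] → R (10)
R → [P:6 / F:36] → P (6)
P → [F:30] → F (30)
Return F→H: 24.
Total = 8 + 10 + 6 + 30 + 24 = 78.

78 along H → K → R → P → F → H.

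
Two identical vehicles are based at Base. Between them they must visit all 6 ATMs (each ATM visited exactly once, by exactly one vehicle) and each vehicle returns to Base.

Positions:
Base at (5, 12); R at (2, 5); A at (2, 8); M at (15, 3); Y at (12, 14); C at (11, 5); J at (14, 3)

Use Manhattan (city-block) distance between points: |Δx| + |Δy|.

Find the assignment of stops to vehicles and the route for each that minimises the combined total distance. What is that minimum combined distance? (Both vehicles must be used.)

Minimum combined distance: 62.

There are 2^5 − 1 = 31 ways to divide the 6 stops into two non-empty groups. For each, the best each vehicle can do is its own shortest tour through its group:
  {R} + {A, M, Y, C, J}: 20 + 48 = 68
  {A} + {R, M, Y, C, J}: 14 + 48 = 62
  {R, A} + {M, Y, C, J}: 20 + 42 = 62
  {M} + {R, A, Y, C, J}: 38 + 46 = 84
  {R, M} + {A, Y, C, J}: 44 + 46 = 90
  {A, M} + {R, Y, C, J}: 44 + 46 = 90
  … (31 splits in total)
Best: vehicle 1 Base → A → Base = 14; vehicle 2 Base → R → C → M → J → Y → Base = 48; combined 62.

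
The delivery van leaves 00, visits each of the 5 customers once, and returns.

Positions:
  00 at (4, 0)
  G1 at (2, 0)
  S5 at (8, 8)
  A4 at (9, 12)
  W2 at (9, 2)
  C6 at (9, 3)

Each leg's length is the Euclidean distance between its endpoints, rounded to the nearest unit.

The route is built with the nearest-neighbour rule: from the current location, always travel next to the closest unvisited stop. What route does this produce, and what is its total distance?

From 00: distances to unvisited — G1=2, W2=5, C6=6, S5=9, A4=13. Nearest is G1 (2).
From G1: distances to unvisited — W2=7, C6=8, S5=10, A4=14. Nearest is W2 (7).
From W2: distances to unvisited — C6=1, S5=6, A4=10. Nearest is C6 (1).
From C6: distances to unvisited — S5=5, A4=9. Nearest is S5 (5).
From S5: distances to unvisited — A4=4. Nearest is A4 (4).
Return A4→00: 13.
Total = 2 + 7 + 1 + 5 + 4 + 13 = 32.

Nearest-neighbour total = 32; route 00 → G1 → W2 → C6 → S5 → A4 → 00.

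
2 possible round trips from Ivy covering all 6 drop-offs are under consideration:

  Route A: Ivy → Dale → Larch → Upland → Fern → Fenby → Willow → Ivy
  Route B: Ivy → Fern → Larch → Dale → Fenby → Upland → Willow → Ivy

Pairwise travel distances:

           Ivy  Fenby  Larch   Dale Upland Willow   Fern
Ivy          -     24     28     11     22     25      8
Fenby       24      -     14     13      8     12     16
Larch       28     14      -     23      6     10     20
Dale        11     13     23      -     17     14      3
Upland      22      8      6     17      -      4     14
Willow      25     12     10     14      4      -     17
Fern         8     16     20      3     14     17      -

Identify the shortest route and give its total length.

Route A: 11 + 23 + 6 + 14 + 16 + 12 + 25 = 107
Route B: 8 + 20 + 23 + 13 + 8 + 4 + 25 = 101

101 — Route B is the shortest.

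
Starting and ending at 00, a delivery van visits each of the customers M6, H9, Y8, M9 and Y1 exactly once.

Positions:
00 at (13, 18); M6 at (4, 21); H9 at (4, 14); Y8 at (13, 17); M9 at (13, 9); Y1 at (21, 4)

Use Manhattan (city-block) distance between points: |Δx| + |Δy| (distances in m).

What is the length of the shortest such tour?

There are 60 distinct closed tours to check (reversals are equivalent).
00 - M6 - H9 - Y8 - M9 - Y1 - 00: 12+7+12+8+13+22 = 74
00 - M6 - H9 - Y8 - Y1 - M9 - 00: 12+7+12+21+13+9 = 74
00 - M6 - H9 - M9 - Y8 - Y1 - 00: 12+7+14+8+21+22 = 84
00 - M6 - H9 - M9 - Y1 - Y8 - 00: 12+7+14+13+21+1 = 68
00 - M6 - H9 - Y1 - Y8 - M9 - 00: 12+7+27+21+8+9 = 84
00 - M6 - H9 - Y1 - M9 - Y8 - 00: 12+7+27+13+8+1 = 68
00 - M6 - Y8 - H9 - M9 - Y1 - 00: 12+13+12+14+13+22 = 86
00 - M6 - Y8 - H9 - Y1 - M9 - 00: 12+13+12+27+13+9 = 86
00 - M6 - Y8 - M9 - H9 - Y1 - 00: 12+13+8+14+27+22 = 96
00 - M6 - Y8 - M9 - Y1 - H9 - 00: 12+13+8+13+27+13 = 86
00 - M6 - Y8 - Y1 - H9 - M9 - 00: 12+13+21+27+14+9 = 96
00 - M6 - Y8 - Y1 - M9 - H9 - 00: 12+13+21+13+14+13 = 86
00 - M6 - M9 - H9 - Y8 - Y1 - 00: 12+21+14+12+21+22 = 102
00 - M6 - M9 - H9 - Y1 - Y8 - 00: 12+21+14+27+21+1 = 96
… (46 more)
The minimum is 68.
One optimal route: 00 → M6 → H9 → M9 → Y1 → Y8 → 00 (or its reverse).

Minimum total distance: 68 m.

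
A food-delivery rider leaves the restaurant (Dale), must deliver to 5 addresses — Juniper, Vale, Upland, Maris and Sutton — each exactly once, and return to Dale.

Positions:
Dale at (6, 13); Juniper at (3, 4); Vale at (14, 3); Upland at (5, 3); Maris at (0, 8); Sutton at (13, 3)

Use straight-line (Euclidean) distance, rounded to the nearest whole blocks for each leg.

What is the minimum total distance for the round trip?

Dale → Juniper → Vale → Upland → Maris → Sutton → Dale: 9+11+9+7+14+12 = 62
Dale → Juniper → Vale → Upland → Sutton → Maris → Dale: 9+11+9+8+14+8 = 59
Dale → Juniper → Vale → Maris → Upland → Sutton → Dale: 9+11+15+7+8+12 = 62
Dale → Juniper → Vale → Maris → Sutton → Upland → Dale: 9+11+15+14+8+10 = 67
Dale → Juniper → Vale → Sutton → Upland → Maris → Dale: 9+11+1+8+7+8 = 44
Dale → Juniper → Vale → Sutton → Maris → Upland → Dale: 9+11+1+14+7+10 = 52
Dale → Juniper → Upland → Vale → Maris → Sutton → Dale: 9+2+9+15+14+12 = 61
Dale → Juniper → Upland → Vale → Sutton → Maris → Dale: 9+2+9+1+14+8 = 43
Dale → Juniper → Upland → Maris → Vale → Sutton → Dale: 9+2+7+15+1+12 = 46
Dale → Juniper → Upland → Maris → Sutton → Vale → Dale: 9+2+7+14+1+13 = 46
Dale → Juniper → Upland → Sutton → Vale → Maris → Dale: 9+2+8+1+15+8 = 43
Dale → Juniper → Upland → Sutton → Maris → Vale → Dale: 9+2+8+14+15+13 = 61
Dale → Juniper → Maris → Vale → Upland → Sutton → Dale: 9+5+15+9+8+12 = 58
Dale → Juniper → Maris → Vale → Sutton → Upland → Dale: 9+5+15+1+8+10 = 48
… (46 more)
Dale → Vale → Sutton → Upland → Juniper → Maris → Dale: 13+1+8+2+5+8 = 37  ← best
The minimum is 37.
One optimal route: Dale → Vale → Sutton → Upland → Juniper → Maris → Dale (or its reverse).

Minimum total distance: 37 blocks.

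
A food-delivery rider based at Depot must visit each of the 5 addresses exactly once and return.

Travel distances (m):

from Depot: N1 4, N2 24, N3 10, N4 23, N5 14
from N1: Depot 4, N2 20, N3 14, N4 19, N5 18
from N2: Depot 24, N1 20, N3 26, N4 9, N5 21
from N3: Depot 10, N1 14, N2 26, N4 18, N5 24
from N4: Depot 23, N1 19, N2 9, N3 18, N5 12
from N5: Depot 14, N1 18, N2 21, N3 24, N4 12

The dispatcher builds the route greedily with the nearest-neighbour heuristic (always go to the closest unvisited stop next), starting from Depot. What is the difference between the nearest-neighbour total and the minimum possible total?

1 m longer than the optimal tour.

From Depot: N1=4, N3=10, N5=14, N4=23, N2=24 → choose N1 (4).
From N1: N3=14, N5=18, N4=19, N2=20 → choose N3 (14).
From N3: N4=18, N5=24, N2=26 → choose N4 (18).
From N4: N2=9, N5=12 → choose N2 (9).
From N2: N5=21 → choose N5 (21).
NN route Depot → N1 → N3 → N4 → N2 → N5 → Depot costs 80.
Optimal: Depot → N1 → N2 → N4 → N5 → N3 → Depot costs 79 (by enumerating all 60 distinct tours).
Excess = 80 − 79 = 1.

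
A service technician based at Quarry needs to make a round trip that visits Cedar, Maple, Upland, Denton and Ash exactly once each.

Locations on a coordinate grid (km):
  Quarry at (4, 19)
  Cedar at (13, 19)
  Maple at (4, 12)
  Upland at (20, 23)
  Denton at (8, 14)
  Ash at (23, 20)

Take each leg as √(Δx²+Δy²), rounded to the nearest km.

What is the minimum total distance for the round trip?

Quarry → Cedar → Maple → Upland → Denton → Ash → Quarry: 9+11+19+15+16+19 = 89
Quarry → Cedar → Maple → Upland → Ash → Denton → Quarry: 9+11+19+4+16+6 = 65
Quarry → Cedar → Maple → Denton → Upland → Ash → Quarry: 9+11+4+15+4+19 = 62
Quarry → Cedar → Maple → Denton → Ash → Upland → Quarry: 9+11+4+16+4+16 = 60
Quarry → Cedar → Maple → Ash → Upland → Denton → Quarry: 9+11+21+4+15+6 = 66
Quarry → Cedar → Maple → Ash → Denton → Upland → Quarry: 9+11+21+16+15+16 = 88
Quarry → Cedar → Upland → Maple → Denton → Ash → Quarry: 9+8+19+4+16+19 = 75
Quarry → Cedar → Upland → Maple → Ash → Denton → Quarry: 9+8+19+21+16+6 = 79
Quarry → Cedar → Upland → Denton → Maple → Ash → Quarry: 9+8+15+4+21+19 = 76
Quarry → Cedar → Upland → Denton → Ash → Maple → Quarry: 9+8+15+16+21+7 = 76
Quarry → Cedar → Upland → Ash → Maple → Denton → Quarry: 9+8+4+21+4+6 = 52
Quarry → Cedar → Upland → Ash → Denton → Maple → Quarry: 9+8+4+16+4+7 = 48
Quarry → Cedar → Denton → Maple → Upland → Ash → Quarry: 9+7+4+19+4+19 = 62
Quarry → Cedar → Denton → Maple → Ash → Upland → Quarry: 9+7+4+21+4+16 = 61
… (46 more)
The minimum is 48.
One optimal route: Quarry → Cedar → Upland → Ash → Denton → Maple → Quarry (or its reverse).

Minimum total distance: 48 km.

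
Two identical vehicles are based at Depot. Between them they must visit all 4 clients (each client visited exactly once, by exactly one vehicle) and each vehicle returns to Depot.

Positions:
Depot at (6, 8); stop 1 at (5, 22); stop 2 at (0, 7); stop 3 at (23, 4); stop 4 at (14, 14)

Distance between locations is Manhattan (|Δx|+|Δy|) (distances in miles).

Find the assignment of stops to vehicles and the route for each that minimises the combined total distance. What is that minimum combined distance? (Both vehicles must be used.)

Minimum combined distance: 86 miles.

There are 2^3 − 1 = 7 ways to divide the 4 stops into two non-empty groups. For each, the best each vehicle can do is its own shortest tour through its group:
  {stop 1} + {stop 2, stop 3, stop 4}: 30 + 66 = 96
  {stop 2} + {stop 1, stop 3, stop 4}: 14 + 72 = 86
  {stop 1, stop 2} + {stop 3, stop 4}: 42 + 54 = 96
  {stop 3} + {stop 1, stop 2, stop 4}: 42 + 58 = 100
  {stop 1, stop 3} + {stop 2, stop 4}: 72 + 42 = 114
  {stop 2, stop 3} + {stop 1, stop 4}: 54 + 46 = 100
  … (7 splits in total)
Best: vehicle 1 Depot → stop 2 → Depot = 14; vehicle 2 Depot → stop 1 → stop 4 → stop 3 → Depot = 72; combined 86.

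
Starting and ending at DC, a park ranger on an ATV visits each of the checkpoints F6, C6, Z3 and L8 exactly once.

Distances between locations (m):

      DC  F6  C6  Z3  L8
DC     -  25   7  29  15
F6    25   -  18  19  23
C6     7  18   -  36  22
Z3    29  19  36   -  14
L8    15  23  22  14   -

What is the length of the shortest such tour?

Shortest round trip = 73 m.

With 4 stops there are 4!/2 = 12 distinct round trips (a route and its reverse cost the same).
DC - F6 - C6 - Z3 - L8 - DC: 25+18+36+14+15 = 108
DC - F6 - C6 - L8 - Z3 - DC: 25+18+22+14+29 = 108
DC - F6 - Z3 - C6 - L8 - DC: 25+19+36+22+15 = 117
DC - F6 - Z3 - L8 - C6 - DC: 25+19+14+22+7 = 87
DC - F6 - L8 - C6 - Z3 - DC: 25+23+22+36+29 = 135
DC - F6 - L8 - Z3 - C6 - DC: 25+23+14+36+7 = 105
DC - C6 - F6 - Z3 - L8 - DC: 7+18+19+14+15 = 73
DC - C6 - F6 - L8 - Z3 - DC: 7+18+23+14+29 = 91
DC - C6 - Z3 - F6 - L8 - DC: 7+36+19+23+15 = 100
DC - C6 - L8 - F6 - Z3 - DC: 7+22+23+19+29 = 100
DC - Z3 - F6 - C6 - L8 - DC: 29+19+18+22+15 = 103
DC - Z3 - C6 - F6 - L8 - DC: 29+36+18+23+15 = 121
The minimum is 73.
One optimal route: DC → C6 → F6 → Z3 → L8 → DC (or its reverse).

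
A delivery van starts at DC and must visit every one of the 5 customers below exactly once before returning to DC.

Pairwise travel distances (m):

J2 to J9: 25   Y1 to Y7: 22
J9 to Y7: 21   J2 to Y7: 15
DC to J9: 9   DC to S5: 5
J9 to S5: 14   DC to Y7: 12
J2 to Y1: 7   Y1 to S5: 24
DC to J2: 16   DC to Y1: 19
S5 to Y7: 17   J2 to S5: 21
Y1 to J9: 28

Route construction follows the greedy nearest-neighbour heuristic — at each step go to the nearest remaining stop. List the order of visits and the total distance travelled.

81 m along DC → S5 → J9 → Y7 → J2 → Y1 → DC.

DC → [S5:5 / J9:9 / Y7:12 / J2:16 / Y1:19] → S5 (5)
S5 → [J9:14 / Y7:17 / J2:21 / Y1:24] → J9 (14)
J9 → [Y7:21 / J2:25 / Y1:28] → Y7 (21)
Y7 → [J2:15 / Y1:22] → J2 (15)
J2 → [Y1:7] → Y1 (7)
Return Y1→DC: 19.
Total = 5 + 14 + 21 + 15 + 7 + 19 = 81.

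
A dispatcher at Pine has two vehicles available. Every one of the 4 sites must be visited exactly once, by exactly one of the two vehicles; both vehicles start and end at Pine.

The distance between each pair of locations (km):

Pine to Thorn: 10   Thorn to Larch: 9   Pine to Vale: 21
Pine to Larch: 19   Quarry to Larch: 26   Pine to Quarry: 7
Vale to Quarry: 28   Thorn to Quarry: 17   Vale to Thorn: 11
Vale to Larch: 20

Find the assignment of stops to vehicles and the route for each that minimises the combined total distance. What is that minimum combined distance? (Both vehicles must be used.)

There are 2^3 − 1 = 7 ways to divide the 4 stops into two non-empty groups. For each, the best each vehicle can do is its own shortest tour through its group:
  {Vale} + {Thorn, Quarry, Larch}: 42 + 52 = 94
  {Thorn} + {Vale, Quarry, Larch}: 20 + 74 = 94
  {Vale, Thorn} + {Quarry, Larch}: 42 + 52 = 94
  {Quarry} + {Vale, Thorn, Larch}: 14 + 60 = 74
  {Vale, Quarry} + {Thorn, Larch}: 56 + 38 = 94
  {Thorn, Quarry} + {Vale, Larch}: 34 + 60 = 94
  … (7 splits in total)
Best: vehicle 1 Pine → Quarry → Pine = 14; vehicle 2 Pine → Vale → Thorn → Larch → Pine = 60; combined 74.

Minimum combined distance: 74 km.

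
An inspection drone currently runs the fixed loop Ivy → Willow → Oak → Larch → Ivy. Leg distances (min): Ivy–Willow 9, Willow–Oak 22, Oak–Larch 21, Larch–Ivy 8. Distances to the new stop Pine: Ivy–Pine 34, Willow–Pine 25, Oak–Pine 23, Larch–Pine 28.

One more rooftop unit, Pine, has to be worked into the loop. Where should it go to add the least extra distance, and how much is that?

+26 min — insert Pine between Willow and Oak.

Insertion cost between consecutive stops i–j is d(i,Pine) + d(Pine,j) − d(i,j):
  between Ivy and Willow: 34 + 25 − 9 = 50
  between Willow and Oak: 25 + 23 − 22 = 26
  between Oak and Larch: 23 + 28 − 21 = 30
  between Larch and Ivy: 28 + 34 − 8 = 54
Cheapest insertion is between Willow and Oak, adding 26.
New total = 60 + 26 = 86.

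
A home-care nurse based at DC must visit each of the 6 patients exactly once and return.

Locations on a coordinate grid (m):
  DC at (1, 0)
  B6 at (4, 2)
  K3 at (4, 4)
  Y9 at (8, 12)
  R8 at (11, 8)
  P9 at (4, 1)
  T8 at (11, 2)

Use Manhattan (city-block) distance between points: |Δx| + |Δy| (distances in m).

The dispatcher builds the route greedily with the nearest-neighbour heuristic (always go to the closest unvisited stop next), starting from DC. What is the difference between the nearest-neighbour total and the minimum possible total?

Excess over optimum: 4 m.

DC: P9=4, B6=5, K3=7, T8=12, R8=18, Y9=19 ⇒ P9
P9: B6=1, K3=3, T8=8, R8=14, Y9=15 ⇒ B6
B6: K3=2, T8=7, R8=13, Y9=14 ⇒ K3
K3: T8=9, R8=11, Y9=12 ⇒ T8
T8: R8=6, Y9=13 ⇒ R8
R8: Y9=7 ⇒ Y9
NN route DC → P9 → B6 → K3 → T8 → R8 → Y9 → DC costs 48.
Optimal: DC → B6 → K3 → Y9 → R8 → T8 → P9 → DC costs 44 (by enumerating all 360 distinct tours).
Excess = 48 − 44 = 4.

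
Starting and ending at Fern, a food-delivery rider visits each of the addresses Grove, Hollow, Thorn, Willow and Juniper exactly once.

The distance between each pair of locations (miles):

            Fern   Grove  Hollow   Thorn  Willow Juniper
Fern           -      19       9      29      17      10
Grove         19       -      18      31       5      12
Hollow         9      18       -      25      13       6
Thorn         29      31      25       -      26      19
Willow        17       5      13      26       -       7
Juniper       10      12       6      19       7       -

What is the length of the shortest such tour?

Shortest round trip = 84 miles.

There are 60 distinct closed tours to check (reversals are equivalent).
Fern→Grove→Hollow→Thorn→Willow→Juniper→Fern: 19+18+25+26+7+10 = 105
Fern→Grove→Hollow→Thorn→Juniper→Willow→Fern: 19+18+25+19+7+17 = 105
Fern→Grove→Hollow→Willow→Thorn→Juniper→Fern: 19+18+13+26+19+10 = 105
Fern→Grove→Hollow→Willow→Juniper→Thorn→Fern: 19+18+13+7+19+29 = 105
Fern→Grove→Hollow→Juniper→Thorn→Willow→Fern: 19+18+6+19+26+17 = 105
Fern→Grove→Hollow→Juniper→Willow→Thorn→Fern: 19+18+6+7+26+29 = 105
Fern→Grove→Thorn→Hollow→Willow→Juniper→Fern: 19+31+25+13+7+10 = 105
Fern→Grove→Thorn→Hollow→Juniper→Willow→Fern: 19+31+25+6+7+17 = 105
Fern→Grove→Thorn→Willow→Hollow→Juniper→Fern: 19+31+26+13+6+10 = 105
Fern→Grove→Thorn→Willow→Juniper→Hollow→Fern: 19+31+26+7+6+9 = 98
Fern→Grove→Thorn→Juniper→Hollow→Willow→Fern: 19+31+19+6+13+17 = 105
Fern→Grove→Thorn→Juniper→Willow→Hollow→Fern: 19+31+19+7+13+9 = 98
Fern→Grove→Willow→Hollow→Thorn→Juniper→Fern: 19+5+13+25+19+10 = 91
Fern→Grove→Willow→Hollow→Juniper→Thorn→Fern: 19+5+13+6+19+29 = 91
… (46 more)
Fern→Grove→Willow→Thorn→Juniper→Hollow→Fern: 19+5+26+19+6+9 = 84  ← best
The minimum is 84.
One optimal route: Fern → Grove → Willow → Thorn → Juniper → Hollow → Fern (or its reverse).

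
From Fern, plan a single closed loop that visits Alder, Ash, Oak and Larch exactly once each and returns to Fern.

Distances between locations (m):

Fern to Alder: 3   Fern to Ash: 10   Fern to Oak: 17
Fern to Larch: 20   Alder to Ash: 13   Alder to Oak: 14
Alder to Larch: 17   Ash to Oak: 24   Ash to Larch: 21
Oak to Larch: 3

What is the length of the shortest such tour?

Fern→Alder→Ash→Oak→Larch→Fern: 3+13+24+3+20 = 63
Fern→Alder→Ash→Larch→Oak→Fern: 3+13+21+3+17 = 57
Fern→Alder→Oak→Ash→Larch→Fern: 3+14+24+21+20 = 82
Fern→Alder→Oak→Larch→Ash→Fern: 3+14+3+21+10 = 51
Fern→Alder→Larch→Ash→Oak→Fern: 3+17+21+24+17 = 82
Fern→Alder→Larch→Oak→Ash→Fern: 3+17+3+24+10 = 57
Fern→Ash→Alder→Oak→Larch→Fern: 10+13+14+3+20 = 60
Fern→Ash→Alder→Larch→Oak→Fern: 10+13+17+3+17 = 60
Fern→Ash→Oak→Alder→Larch→Fern: 10+24+14+17+20 = 85
Fern→Ash→Larch→Alder→Oak→Fern: 10+21+17+14+17 = 79
Fern→Oak→Alder→Ash→Larch→Fern: 17+14+13+21+20 = 85
Fern→Oak→Ash→Alder→Larch→Fern: 17+24+13+17+20 = 91
The minimum is 51.
One optimal route: Fern → Alder → Oak → Larch → Ash → Fern (or its reverse).

Minimum total distance: 51 m.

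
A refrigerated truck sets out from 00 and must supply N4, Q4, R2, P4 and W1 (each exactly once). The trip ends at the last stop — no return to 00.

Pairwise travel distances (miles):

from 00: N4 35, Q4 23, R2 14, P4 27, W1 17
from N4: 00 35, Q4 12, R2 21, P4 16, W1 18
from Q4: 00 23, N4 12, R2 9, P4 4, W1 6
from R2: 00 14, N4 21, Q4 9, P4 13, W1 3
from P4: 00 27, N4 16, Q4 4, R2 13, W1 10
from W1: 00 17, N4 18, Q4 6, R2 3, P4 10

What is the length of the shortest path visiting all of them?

There are 5! = 120 possible orderings.
00→N4→Q4→R2→P4→W1: 35+12+9+13+10 = 79
00→N4→Q4→R2→W1→P4: 35+12+9+3+10 = 69
00→N4→Q4→P4→R2→W1: 35+12+4+13+3 = 67
00→N4→Q4→P4→W1→R2: 35+12+4+10+3 = 64
00→N4→Q4→W1→R2→P4: 35+12+6+3+13 = 69
00→N4→Q4→W1→P4→R2: 35+12+6+10+13 = 76
00→N4→R2→Q4→P4→W1: 35+21+9+4+10 = 79
00→N4→R2→Q4→W1→P4: 35+21+9+6+10 = 81
00→N4→R2→P4→Q4→W1: 35+21+13+4+6 = 79
00→N4→R2→P4→W1→Q4: 35+21+13+10+6 = 85
00→N4→R2→W1→Q4→P4: 35+21+3+6+4 = 69
00→N4→R2→W1→P4→Q4: 35+21+3+10+4 = 73
00→N4→P4→Q4→R2→W1: 35+16+4+9+3 = 67
00→N4→P4→Q4→W1→R2: 35+16+4+6+3 = 64
… (106 more)
00→R2→W1→Q4→P4→N4: 14+3+6+4+16 = 43  ← best
The minimum is 43.
One shortest path: 00 → R2 → W1 → Q4 → P4 → N4.

43 miles — the minimum one-way total.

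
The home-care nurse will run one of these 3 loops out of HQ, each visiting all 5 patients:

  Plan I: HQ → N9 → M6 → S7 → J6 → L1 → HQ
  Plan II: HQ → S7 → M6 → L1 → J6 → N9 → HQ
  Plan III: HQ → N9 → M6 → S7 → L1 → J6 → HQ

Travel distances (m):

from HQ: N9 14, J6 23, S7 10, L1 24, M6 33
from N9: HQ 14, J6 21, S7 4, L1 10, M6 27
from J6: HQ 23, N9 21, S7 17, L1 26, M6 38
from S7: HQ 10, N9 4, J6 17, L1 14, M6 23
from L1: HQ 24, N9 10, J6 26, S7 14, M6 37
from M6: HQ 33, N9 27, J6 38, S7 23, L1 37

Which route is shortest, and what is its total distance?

Plan I: 14 + 27 + 23 + 17 + 26 + 24 = 131
Plan II: 10 + 23 + 37 + 26 + 21 + 14 = 131
Plan III: 14 + 27 + 23 + 14 + 26 + 23 = 127

127 m — Plan III is the shortest.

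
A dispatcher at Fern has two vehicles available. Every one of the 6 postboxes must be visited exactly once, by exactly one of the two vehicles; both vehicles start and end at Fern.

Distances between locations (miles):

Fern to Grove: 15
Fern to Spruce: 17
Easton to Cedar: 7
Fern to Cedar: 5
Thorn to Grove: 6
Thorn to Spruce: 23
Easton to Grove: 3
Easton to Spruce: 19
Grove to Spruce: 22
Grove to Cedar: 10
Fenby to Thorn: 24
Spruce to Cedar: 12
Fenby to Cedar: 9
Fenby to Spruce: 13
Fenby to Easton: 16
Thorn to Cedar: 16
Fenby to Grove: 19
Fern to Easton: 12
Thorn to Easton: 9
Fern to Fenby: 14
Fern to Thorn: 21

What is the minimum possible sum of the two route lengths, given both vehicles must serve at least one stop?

81 miles — the smallest possible combined total.

Try each way of splitting the stops between the two vehicles (each non-empty) and, for each split, find the best tour for each vehicle:
  {Fenby} + {Thorn, Easton, Grove, Spruce, Cedar}: 28 + 61 = 89
  {Thorn} + {Fenby, Easton, Grove, Spruce, Cedar}: 42 + 64 = 106
  {Fenby, Thorn} + {Easton, Grove, Spruce, Cedar}: 59 + 54 = 113
  {Easton} + {Fenby, Thorn, Grove, Spruce, Cedar}: 24 + 71 = 95
  {Fenby, Easton} + {Thorn, Grove, Spruce, Cedar}: 42 + 61 = 103
  {Thorn, Easton} + {Fenby, Grove, Spruce, Cedar}: 42 + 64 = 106
  … (31 splits in total)
  {Fenby, Thorn, Easton, Grove, Spruce} + {Cedar}: 71 + 10 = 81  ← best
Best: vehicle 1 Fern → Fenby → Spruce → Thorn → Grove → Easton → Fern = 71; vehicle 2 Fern → Cedar → Fern = 10; combined 81.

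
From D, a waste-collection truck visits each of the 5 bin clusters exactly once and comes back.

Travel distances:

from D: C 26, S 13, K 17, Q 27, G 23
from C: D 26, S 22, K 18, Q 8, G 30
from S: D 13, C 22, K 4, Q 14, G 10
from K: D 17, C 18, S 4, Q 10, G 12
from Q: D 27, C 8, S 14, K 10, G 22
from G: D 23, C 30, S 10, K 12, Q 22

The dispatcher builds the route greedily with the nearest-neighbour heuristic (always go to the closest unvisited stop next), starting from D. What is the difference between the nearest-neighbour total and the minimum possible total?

9 longer than the optimal tour.

From D: S=13, K=17, G=23, C=26, Q=27 → choose S (13).
From S: K=4, G=10, Q=14, C=22 → choose K (4).
From K: Q=10, G=12, C=18 → choose Q (10).
From Q: C=8, G=22 → choose C (8).
From C: G=30 → choose G (30).
NN route D → S → K → Q → C → G → D costs 88.
Optimal: D → C → Q → K → G → S → D costs 79 (by enumerating all 60 distinct tours).
Excess = 88 − 79 = 9.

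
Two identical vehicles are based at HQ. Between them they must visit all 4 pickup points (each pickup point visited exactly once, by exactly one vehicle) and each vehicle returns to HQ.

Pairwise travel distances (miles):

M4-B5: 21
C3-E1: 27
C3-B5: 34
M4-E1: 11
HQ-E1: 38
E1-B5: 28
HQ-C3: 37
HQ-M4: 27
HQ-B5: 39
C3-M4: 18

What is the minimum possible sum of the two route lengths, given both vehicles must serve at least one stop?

Minimum combined distance: 179 miles.

There are 2^3 − 1 = 7 ways to divide the 4 stops into two non-empty groups. For each, the best each vehicle can do is its own shortest tour through its group:
  {C3} + {M4, E1, B5}: 74 + 105 = 179
  {M4} + {C3, E1, B5}: 54 + 131 = 185
  {C3, M4} + {E1, B5}: 82 + 105 = 187
  {E1} + {C3, M4, B5}: 76 + 115 = 191
  {C3, E1} + {M4, B5}: 102 + 87 = 189
  {M4, E1} + {C3, B5}: 76 + 110 = 186
  … (7 splits in total)
Best: vehicle 1 HQ → C3 → HQ = 74; vehicle 2 HQ → M4 → E1 → B5 → HQ = 105; combined 179.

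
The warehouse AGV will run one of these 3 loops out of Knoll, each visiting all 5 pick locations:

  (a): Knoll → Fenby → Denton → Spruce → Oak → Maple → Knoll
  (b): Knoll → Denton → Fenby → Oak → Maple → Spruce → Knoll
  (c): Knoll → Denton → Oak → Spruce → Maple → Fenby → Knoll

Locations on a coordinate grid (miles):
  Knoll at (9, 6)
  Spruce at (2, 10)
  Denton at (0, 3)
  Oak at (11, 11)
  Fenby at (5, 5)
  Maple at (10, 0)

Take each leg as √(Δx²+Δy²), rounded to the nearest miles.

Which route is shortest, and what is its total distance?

Shortest is (a), total 42 miles.

(a): 4 + 5 + 7 + 9 + 11 + 6 = 42
(b): 9 + 5 + 8 + 11 + 13 + 8 = 54
(c): 9 + 14 + 9 + 13 + 7 + 4 = 56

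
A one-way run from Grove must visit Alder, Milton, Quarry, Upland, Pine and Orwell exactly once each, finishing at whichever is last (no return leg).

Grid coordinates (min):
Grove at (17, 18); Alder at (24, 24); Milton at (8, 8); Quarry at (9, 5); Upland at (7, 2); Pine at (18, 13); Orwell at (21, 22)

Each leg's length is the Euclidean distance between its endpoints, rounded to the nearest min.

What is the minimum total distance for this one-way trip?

Shortest open route: 40 min.

There are 6! = 720 possible orderings.
Grove - Alder - Milton - Quarry - Upland - Pine - Orwell: 9+23+3+4+16+9 = 64
Grove - Alder - Milton - Quarry - Upland - Orwell - Pine: 9+23+3+4+24+9 = 72
Grove - Alder - Milton - Quarry - Pine - Upland - Orwell: 9+23+3+12+16+24 = 87
Grove - Alder - Milton - Quarry - Pine - Orwell - Upland: 9+23+3+12+9+24 = 80
Grove - Alder - Milton - Quarry - Orwell - Upland - Pine: 9+23+3+21+24+16 = 96
Grove - Alder - Milton - Quarry - Orwell - Pine - Upland: 9+23+3+21+9+16 = 81
Grove - Alder - Milton - Upland - Quarry - Pine - Orwell: 9+23+6+4+12+9 = 63
Grove - Alder - Milton - Upland - Quarry - Orwell - Pine: 9+23+6+4+21+9 = 72
… (712 more)
Grove - Alder - Orwell - Pine - Milton - Quarry - Upland: 9+4+9+11+3+4 = 40  ← best
The minimum is 40.
One shortest path: Grove → Alder → Orwell → Pine → Milton → Quarry → Upland.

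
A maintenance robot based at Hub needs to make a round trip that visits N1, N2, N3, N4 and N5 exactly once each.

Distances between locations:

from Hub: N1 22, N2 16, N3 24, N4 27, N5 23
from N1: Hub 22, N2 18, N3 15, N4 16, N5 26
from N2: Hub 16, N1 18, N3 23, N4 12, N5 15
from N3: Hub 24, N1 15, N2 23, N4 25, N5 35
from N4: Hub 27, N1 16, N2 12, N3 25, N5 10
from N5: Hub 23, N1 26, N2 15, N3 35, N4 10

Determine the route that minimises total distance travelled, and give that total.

There are 60 distinct closed tours to check (reversals are equivalent).
Hub → N1 → N2 → N3 → N4 → N5 → Hub: 22+18+23+25+10+23 = 121
Hub → N1 → N2 → N3 → N5 → N4 → Hub: 22+18+23+35+10+27 = 135
Hub → N1 → N2 → N4 → N3 → N5 → Hub: 22+18+12+25+35+23 = 135
Hub → N1 → N2 → N4 → N5 → N3 → Hub: 22+18+12+10+35+24 = 121
Hub → N1 → N2 → N5 → N3 → N4 → Hub: 22+18+15+35+25+27 = 142
Hub → N1 → N2 → N5 → N4 → N3 → Hub: 22+18+15+10+25+24 = 114
Hub → N1 → N3 → N2 → N4 → N5 → Hub: 22+15+23+12+10+23 = 105
Hub → N1 → N3 → N2 → N5 → N4 → Hub: 22+15+23+15+10+27 = 112
Hub → N1 → N3 → N4 → N2 → N5 → Hub: 22+15+25+12+15+23 = 112
Hub → N1 → N3 → N4 → N5 → N2 → Hub: 22+15+25+10+15+16 = 103
Hub → N1 → N3 → N5 → N2 → N4 → Hub: 22+15+35+15+12+27 = 126
Hub → N1 → N3 → N5 → N4 → N2 → Hub: 22+15+35+10+12+16 = 110
Hub → N1 → N4 → N2 → N3 → N5 → Hub: 22+16+12+23+35+23 = 131
Hub → N1 → N4 → N2 → N5 → N3 → Hub: 22+16+12+15+35+24 = 124
… (46 more)
Hub → N2 → N5 → N4 → N1 → N3 → Hub: 16+15+10+16+15+24 = 96  ← best
The minimum is 96.
One optimal route: Hub → N2 → N5 → N4 → N1 → N3 → Hub (or its reverse).

Shortest round trip = 96.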